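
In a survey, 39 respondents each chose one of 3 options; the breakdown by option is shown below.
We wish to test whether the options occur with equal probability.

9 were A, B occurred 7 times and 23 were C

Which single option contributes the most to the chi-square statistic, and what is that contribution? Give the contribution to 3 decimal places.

Expected count for each of the 3 categories: 39/3 = 13.
χ² = (9−13)²/13 + (7−13)²/13 + (23−13)²/13
   = 1.2308 + 2.7692 + 7.6923
The largest term is for C: 7.692.

C, 7.692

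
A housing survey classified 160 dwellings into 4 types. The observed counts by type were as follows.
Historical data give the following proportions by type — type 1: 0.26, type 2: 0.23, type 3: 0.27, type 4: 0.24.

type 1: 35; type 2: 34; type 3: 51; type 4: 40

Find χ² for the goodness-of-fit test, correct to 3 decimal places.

2.735

Expected counts E_i = n·p_i: 160×0.26 = 41.6, 160×0.23 = 36.8, 160×0.27 = 43.2, 160×0.24 = 38.4.
χ² = (35−41.6)²/41.6 + (34−36.8)²/36.8 + (51−43.2)²/43.2 + (40−38.4)²/38.4
   = 1.0471 + 0.2130 + 1.4083 + 0.0667
Sum = 2.735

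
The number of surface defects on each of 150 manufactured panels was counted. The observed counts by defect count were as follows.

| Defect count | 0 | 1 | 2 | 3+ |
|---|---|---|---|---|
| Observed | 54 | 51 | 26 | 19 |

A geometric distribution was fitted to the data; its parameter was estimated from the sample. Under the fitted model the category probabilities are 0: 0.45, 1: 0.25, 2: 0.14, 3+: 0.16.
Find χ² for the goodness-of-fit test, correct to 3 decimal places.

Expected counts E_i = n·p_i: 150×0.45 = 67.5, 150×0.25 = 37.5, 150×0.14 = 21, 150×0.16 = 24.
cat         O        E   (O−E)²/E
0          54     67.5     2.7000
1          51     37.5     4.8600
2          26       21     1.1905
3+         19       24     1.0417
Sum = 9.792

9.792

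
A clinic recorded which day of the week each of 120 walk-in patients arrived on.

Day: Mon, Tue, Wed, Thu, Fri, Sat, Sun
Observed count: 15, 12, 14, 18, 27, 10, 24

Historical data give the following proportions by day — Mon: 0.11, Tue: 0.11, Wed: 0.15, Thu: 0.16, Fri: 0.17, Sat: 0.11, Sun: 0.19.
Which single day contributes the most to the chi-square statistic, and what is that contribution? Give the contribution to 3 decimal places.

Fri, 2.135

Expected counts E_i = n·p_i: 120×0.11 = 13.2, 120×0.11 = 13.2, 120×0.15 = 18, 120×0.16 = 19.2, 120×0.17 = 20.4, 120×0.11 = 13.2, 120×0.19 = 22.8.
χ² = (15−13.2)²/13.2 + (12−13.2)²/13.2 + (14−18)²/18 + (18−19.2)²/19.2 + (27−20.4)²/20.4 + (10−13.2)²/13.2 + (24−22.8)²/22.8
   = 0.2455 + 0.1091 + 0.8889 + 0.0750 + 2.1353 + 0.7758 + 0.0632
The largest term is for Fri: 2.135.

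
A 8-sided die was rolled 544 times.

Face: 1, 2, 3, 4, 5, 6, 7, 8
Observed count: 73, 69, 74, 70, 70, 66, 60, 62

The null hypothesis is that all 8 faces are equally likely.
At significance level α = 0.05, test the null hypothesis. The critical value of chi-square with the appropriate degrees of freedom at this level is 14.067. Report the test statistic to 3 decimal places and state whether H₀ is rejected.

2.559; do not reject

Expected count for each of the 8 categories: 544/8 = 68.
1: (73 − 68)²/68 = 25/68 = 0.3676
2: (69 − 68)²/68 = 1/68 = 0.0147
3: (74 − 68)²/68 = 36/68 = 0.5294
4: (70 − 68)²/68 = 4/68 = 0.0588
5: (70 − 68)²/68 = 4/68 = 0.0588
6: (66 − 68)²/68 = 4/68 = 0.0588
7: (60 − 68)²/68 = 64/68 = 0.9412
8: (62 − 68)²/68 = 36/68 = 0.5294
Sum = 2.559
df = 7. Since 2.559 < 14.067, we do not reject H₀.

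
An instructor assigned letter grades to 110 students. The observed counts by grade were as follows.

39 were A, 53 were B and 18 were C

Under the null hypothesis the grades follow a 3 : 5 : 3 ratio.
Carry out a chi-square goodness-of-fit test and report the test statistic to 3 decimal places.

Ratio total = 11. Expected counts: 110×3/11 = 30, 110×5/11 = 50, 110×3/11 = 30.
χ² = (39−30)²/30 + (53−50)²/50 + (18−30)²/30
   = 2.7000 + 0.1800 + 4.8000
Sum = 7.680

7.680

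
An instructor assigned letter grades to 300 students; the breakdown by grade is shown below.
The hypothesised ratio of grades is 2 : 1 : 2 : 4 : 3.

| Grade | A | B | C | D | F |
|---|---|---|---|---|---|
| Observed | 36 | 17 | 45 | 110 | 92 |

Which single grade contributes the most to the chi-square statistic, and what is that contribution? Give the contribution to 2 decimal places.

Ratio total = 12. Expected counts: 300×2/12 = 50, 300×1/12 = 25, 300×2/12 = 50, 300×4/12 = 100, 300×3/12 = 75.
cat         O        E   (O−E)²/E
A          36       50      3.920
B          17       25      2.560
C          45       50      0.500
D         110      100      1.000
F          92       75      3.853
The largest term is for A: 3.92.

A, 3.92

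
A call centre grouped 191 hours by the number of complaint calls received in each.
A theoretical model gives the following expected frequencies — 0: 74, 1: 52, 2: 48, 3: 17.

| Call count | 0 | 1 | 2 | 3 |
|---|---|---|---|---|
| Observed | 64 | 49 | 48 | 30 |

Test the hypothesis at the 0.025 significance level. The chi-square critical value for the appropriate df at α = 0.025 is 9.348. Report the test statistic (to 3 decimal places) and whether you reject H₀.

cat         O        E   (O−E)²/E
0          64       74     1.3514
1          49       52     0.1731
2          48       48     0.0000
3          30       17     9.9412
Sum = 11.466
df = 3. Since 11.466 > 9.348, we reject H₀.

11.466; reject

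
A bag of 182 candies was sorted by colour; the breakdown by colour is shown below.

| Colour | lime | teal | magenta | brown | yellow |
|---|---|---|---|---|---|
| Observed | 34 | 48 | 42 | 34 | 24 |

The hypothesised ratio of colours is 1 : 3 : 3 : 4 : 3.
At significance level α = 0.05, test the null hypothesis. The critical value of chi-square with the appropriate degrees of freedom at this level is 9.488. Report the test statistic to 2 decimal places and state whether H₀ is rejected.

48.23; reject

Ratio total = 14. Expected counts: 182×1/14 = 13, 182×3/14 = 39, 182×3/14 = 39, 182×4/14 = 52, 182×3/14 = 39.
χ² = (34−13)²/13 + (48−39)²/39 + (42−39)²/39 + (34−52)²/52 + (24−39)²/39
   = 33.923 + 2.077 + 0.231 + 6.231 + 5.769
Sum = 48.23
df = 4. Since 48.23 > 9.488, we reject H₀.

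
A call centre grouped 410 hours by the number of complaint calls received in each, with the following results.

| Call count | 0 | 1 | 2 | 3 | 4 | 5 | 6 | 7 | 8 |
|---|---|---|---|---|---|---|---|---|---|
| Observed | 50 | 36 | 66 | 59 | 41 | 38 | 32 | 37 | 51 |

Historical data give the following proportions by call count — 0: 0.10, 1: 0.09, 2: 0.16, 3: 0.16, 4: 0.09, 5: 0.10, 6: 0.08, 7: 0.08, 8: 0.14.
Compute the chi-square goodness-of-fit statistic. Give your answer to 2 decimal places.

Expected counts E_i = n·p_i: 410×0.10 = 41, 410×0.09 = 36.9, 410×0.16 = 65.6, 410×0.16 = 65.6, 410×0.09 = 36.9, 410×0.10 = 41, 410×0.08 = 32.8, 410×0.08 = 32.8, 410×0.14 = 57.4.
cat         O        E   (O−E)²/E
0          50       41      1.976
1          36     36.9      0.022
2          66     65.6      0.002
3          59     65.6      0.664
4          41     36.9      0.456
5          38       41      0.220
6          32     32.8      0.020
7          37     32.8      0.538
8          51     57.4      0.714
Sum = 4.61

4.61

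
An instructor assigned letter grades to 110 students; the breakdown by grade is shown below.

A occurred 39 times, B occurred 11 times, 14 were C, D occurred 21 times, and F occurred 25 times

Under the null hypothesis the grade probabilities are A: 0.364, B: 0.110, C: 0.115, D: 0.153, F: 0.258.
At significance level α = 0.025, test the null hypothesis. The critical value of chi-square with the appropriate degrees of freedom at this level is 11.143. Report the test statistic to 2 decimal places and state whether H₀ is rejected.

Expected counts E_i = n·p_i: 110×0.364 = 40.04, 110×0.110 = 12.1, 110×0.115 = 12.65, 110×0.153 = 16.83, 110×0.258 = 28.38.
cat         O        E   (O−E)²/E
A          39    40.04      0.027
B          11     12.1      0.100
C          14    12.65      0.144
D          21    16.83      1.033
F          25    28.38      0.403
Sum = 1.71
df = 4. Since 1.71 < 11.143, we do not reject H₀.

1.71; do not reject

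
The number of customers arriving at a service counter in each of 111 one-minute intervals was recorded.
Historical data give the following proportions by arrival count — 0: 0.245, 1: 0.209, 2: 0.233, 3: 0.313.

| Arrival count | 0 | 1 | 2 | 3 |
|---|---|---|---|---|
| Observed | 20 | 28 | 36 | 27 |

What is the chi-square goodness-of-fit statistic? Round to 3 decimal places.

8.596

Expected counts E_i = n·p_i: 111×0.245 = 27.195, 111×0.209 = 23.199, 111×0.233 = 25.863, 111×0.313 = 34.743.
0: (20 − 27.195)²/27.195 = 51.768025/27.195 = 1.9036
1: (28 − 23.199)²/23.199 = 23.049601/23.199 = 0.9936
2: (36 − 25.863)²/25.863 = 102.758769/25.863 = 3.9732
3: (27 − 34.743)²/34.743 = 59.954049/34.743 = 1.7256
Sum = 8.596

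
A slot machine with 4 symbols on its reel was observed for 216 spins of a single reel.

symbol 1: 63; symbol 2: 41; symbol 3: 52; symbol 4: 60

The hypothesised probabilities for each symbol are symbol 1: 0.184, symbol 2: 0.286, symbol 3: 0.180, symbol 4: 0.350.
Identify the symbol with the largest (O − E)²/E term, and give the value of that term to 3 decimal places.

symbol 1, 13.608

Expected counts E_i = n·p_i: 216×0.184 = 39.744, 216×0.286 = 61.776, 216×0.180 = 38.88, 216×0.350 = 75.6.
cat           O        E   (O−E)²/E
symbol 1     63   39.744    13.6081
symbol 2     41   61.776     6.9872
symbol 3     52    38.88     4.4273
symbol 4     60     75.6     3.2190
The largest term is for symbol 1: 13.608.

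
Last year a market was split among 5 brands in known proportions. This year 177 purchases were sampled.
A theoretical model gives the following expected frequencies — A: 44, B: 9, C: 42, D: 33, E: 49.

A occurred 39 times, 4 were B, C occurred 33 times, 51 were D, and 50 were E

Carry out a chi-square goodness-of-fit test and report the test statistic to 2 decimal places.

15.11

χ² = (39−44)²/44 + (4−9)²/9 + (33−42)²/42 + (51−33)²/33 + (50−49)²/49
   = 0.568 + 2.778 + 1.929 + 9.818 + 0.020
Sum = 15.11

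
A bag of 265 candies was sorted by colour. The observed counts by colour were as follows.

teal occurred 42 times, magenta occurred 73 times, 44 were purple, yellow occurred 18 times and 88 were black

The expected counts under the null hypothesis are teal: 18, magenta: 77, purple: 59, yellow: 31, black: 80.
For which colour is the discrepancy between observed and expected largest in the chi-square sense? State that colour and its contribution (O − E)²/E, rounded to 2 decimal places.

teal, 32.00

teal: (42 − 18)²/18 = 576/18 = 32.000
magenta: (73 − 77)²/77 = 16/77 = 0.208
purple: (44 − 59)²/59 = 225/59 = 3.814
yellow: (18 − 31)²/31 = 169/31 = 5.452
black: (88 − 80)²/80 = 64/80 = 0.800
The largest term is for teal: 32.00.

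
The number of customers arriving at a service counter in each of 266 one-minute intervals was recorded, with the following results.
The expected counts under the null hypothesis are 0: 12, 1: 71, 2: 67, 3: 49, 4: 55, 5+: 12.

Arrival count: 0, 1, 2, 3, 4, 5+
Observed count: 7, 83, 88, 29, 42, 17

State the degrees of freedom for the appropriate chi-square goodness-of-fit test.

5

There are k = 6 categories and no parameters were estimated from the data, so df = 6 − 1 = 5.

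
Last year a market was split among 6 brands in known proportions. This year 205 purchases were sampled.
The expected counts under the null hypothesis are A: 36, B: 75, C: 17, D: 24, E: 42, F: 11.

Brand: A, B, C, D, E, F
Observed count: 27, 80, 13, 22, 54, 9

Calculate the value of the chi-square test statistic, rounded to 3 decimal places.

A: (27 − 36)²/36 = 81/36 = 2.2500
B: (80 − 75)²/75 = 25/75 = 0.3333
C: (13 − 17)²/17 = 16/17 = 0.9412
D: (22 − 24)²/24 = 4/24 = 0.1667
E: (54 − 42)²/42 = 144/42 = 3.4286
F: (9 − 11)²/11 = 4/11 = 0.3636
Sum = 7.483

7.483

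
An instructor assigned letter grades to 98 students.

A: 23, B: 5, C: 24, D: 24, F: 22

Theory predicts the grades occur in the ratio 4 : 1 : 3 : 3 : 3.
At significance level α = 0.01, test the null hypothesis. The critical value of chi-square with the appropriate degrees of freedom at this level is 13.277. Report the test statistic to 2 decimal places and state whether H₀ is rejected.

Ratio total = 14. Expected counts: 98×4/14 = 28, 98×1/14 = 7, 98×3/14 = 21, 98×3/14 = 21, 98×3/14 = 21.
χ² = (23−28)²/28 + (5−7)²/7 + (24−21)²/21 + (24−21)²/21 + (22−21)²/21
   = 0.893 + 0.571 + 0.429 + 0.429 + 0.048
Sum = 2.37
df = 4. Since 2.37 < 13.277, we do not reject H₀.

2.37; do not reject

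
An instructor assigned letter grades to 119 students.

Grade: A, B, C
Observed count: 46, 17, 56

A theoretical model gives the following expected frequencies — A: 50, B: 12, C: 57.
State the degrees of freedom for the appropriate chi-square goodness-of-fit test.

2

There are k = 3 categories and no parameters were estimated from the data, so df = 3 − 1 = 2.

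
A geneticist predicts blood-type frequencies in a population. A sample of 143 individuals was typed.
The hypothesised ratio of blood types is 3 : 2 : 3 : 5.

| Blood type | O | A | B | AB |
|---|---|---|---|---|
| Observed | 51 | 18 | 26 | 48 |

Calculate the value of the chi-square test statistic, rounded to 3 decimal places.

12.921

Ratio total = 13. Expected counts: 143×3/13 = 33, 143×2/13 = 22, 143×3/13 = 33, 143×5/13 = 55.
cat         O        E   (O−E)²/E
O          51       33     9.8182
A          18       22     0.7273
B          26       33     1.4848
AB         48       55     0.8909
Sum = 12.921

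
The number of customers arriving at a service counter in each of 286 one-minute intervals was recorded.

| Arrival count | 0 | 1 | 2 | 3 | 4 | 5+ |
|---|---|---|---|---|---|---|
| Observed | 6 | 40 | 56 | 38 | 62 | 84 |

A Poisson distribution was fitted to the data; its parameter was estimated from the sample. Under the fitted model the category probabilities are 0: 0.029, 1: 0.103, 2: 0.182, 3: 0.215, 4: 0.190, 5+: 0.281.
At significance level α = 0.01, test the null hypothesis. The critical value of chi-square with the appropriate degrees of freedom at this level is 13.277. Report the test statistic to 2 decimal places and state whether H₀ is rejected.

Expected counts E_i = n·p_i: 286×0.029 = 8.294, 286×0.103 = 29.458, 286×0.182 = 52.052, 286×0.215 = 61.49, 286×0.190 = 54.34, 286×0.281 = 80.366.
χ² = (6−8.294)²/8.294 + (40−29.458)²/29.458 + (56−52.052)²/52.052 + (38−61.49)²/61.49 + (62−54.34)²/54.34 + (84−80.366)²/80.366
   = 0.634 + 3.773 + 0.299 + 8.973 + 1.080 + 0.164
Sum = 14.92
df = 4. Since 14.92 > 13.277, we reject H₀.

14.92; reject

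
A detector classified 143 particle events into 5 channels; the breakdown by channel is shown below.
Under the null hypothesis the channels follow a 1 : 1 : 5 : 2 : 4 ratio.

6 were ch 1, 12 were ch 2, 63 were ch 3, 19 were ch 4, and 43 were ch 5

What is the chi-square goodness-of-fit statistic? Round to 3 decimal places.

Ratio total = 13. Expected counts: 143×1/13 = 11, 143×1/13 = 11, 143×5/13 = 55, 143×2/13 = 22, 143×4/13 = 44.
cat         O        E   (O−E)²/E
ch 1        6       11     2.2727
ch 2       12       11     0.0909
ch 3       63       55     1.1636
ch 4       19       22     0.4091
ch 5       43       44     0.0227
Sum = 3.959

3.959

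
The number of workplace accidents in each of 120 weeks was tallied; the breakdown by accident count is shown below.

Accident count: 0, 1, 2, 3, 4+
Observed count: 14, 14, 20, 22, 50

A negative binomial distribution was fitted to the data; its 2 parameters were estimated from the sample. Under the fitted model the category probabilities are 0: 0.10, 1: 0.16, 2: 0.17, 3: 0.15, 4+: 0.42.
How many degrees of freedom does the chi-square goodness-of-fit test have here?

2

There are k = 5 categories and 2 parameters estimated from the data, so df = 5 − 1 − 2 = 2.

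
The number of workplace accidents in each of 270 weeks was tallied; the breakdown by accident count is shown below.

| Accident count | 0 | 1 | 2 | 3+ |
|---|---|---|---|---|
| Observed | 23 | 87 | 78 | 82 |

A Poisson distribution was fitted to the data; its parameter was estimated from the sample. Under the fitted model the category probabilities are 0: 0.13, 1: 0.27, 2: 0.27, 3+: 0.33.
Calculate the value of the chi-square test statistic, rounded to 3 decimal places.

7.821

Expected counts E_i = n·p_i: 270×0.13 = 35.1, 270×0.27 = 72.9, 270×0.27 = 72.9, 270×0.33 = 89.1.
cat         O        E   (O−E)²/E
0          23     35.1     4.1712
1          87     72.9     2.7272
2          78     72.9     0.3568
3+         82     89.1     0.5658
Sum = 7.821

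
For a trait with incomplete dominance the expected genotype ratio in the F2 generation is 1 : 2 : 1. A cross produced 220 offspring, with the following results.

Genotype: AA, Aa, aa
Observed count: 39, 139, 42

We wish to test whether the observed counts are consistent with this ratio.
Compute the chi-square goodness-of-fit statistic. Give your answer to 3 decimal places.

15.373

Ratio total = 4. Expected counts: 220×1/4 = 55, 220×2/4 = 110, 220×1/4 = 55.
AA: (39 − 55)²/55 = 256/55 = 4.6545
Aa: (139 − 110)²/110 = 841/110 = 7.6455
aa: (42 − 55)²/55 = 169/55 = 3.0727
Sum = 15.373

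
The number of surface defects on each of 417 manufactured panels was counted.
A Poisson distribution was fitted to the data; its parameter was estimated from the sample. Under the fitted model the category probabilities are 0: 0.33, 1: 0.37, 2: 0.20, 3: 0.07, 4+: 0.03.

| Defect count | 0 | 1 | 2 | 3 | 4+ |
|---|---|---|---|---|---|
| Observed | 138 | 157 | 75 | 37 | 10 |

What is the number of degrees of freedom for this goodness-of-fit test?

There are k = 5 categories and 1 parameter estimated from the data, so df = 5 − 1 − 1 = 3.

3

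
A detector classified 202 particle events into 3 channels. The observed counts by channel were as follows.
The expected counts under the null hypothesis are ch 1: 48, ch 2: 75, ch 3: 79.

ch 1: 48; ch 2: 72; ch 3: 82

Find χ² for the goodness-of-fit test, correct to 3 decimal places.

cat         O        E   (O−E)²/E
ch 1       48       48     0.0000
ch 2       72       75     0.1200
ch 3       82       79     0.1139
Sum = 0.234

0.234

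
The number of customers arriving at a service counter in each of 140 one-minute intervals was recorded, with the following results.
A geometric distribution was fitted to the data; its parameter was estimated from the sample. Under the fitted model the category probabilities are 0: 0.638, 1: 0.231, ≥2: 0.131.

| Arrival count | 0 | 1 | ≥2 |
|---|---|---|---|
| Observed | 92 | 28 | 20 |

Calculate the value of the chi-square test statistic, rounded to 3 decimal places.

Expected counts E_i = n·p_i: 140×0.638 = 89.32, 140×0.231 = 32.34, 140×0.131 = 18.34.
cat         O        E   (O−E)²/E
0          92    89.32     0.0804
1          28    32.34     0.5824
≥2         20    18.34     0.1503
Sum = 0.813

0.813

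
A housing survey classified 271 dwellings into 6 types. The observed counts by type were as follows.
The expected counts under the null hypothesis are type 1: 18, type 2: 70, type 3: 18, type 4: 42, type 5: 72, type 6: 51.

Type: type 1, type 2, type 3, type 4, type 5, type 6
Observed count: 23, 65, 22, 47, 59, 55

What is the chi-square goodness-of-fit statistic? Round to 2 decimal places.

5.89

cat         O        E   (O−E)²/E
type 1     23       18      1.389
type 2     65       70      0.357
type 3     22       18      0.889
type 4     47       42      0.595
type 5     59       72      2.347
type 6     55       51      0.314
Sum = 5.89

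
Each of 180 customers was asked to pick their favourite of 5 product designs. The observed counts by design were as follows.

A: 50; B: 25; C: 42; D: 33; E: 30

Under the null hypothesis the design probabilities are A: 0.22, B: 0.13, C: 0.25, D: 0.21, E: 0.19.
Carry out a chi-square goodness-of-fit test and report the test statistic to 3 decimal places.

4.166

Expected counts E_i = n·p_i: 180×0.22 = 39.6, 180×0.13 = 23.4, 180×0.25 = 45, 180×0.21 = 37.8, 180×0.19 = 34.2.
χ² = (50−39.6)²/39.6 + (25−23.4)²/23.4 + (42−45)²/45 + (33−37.8)²/37.8 + (30−34.2)²/34.2
   = 2.7313 + 0.1094 + 0.2000 + 0.6095 + 0.5158
Sum = 4.166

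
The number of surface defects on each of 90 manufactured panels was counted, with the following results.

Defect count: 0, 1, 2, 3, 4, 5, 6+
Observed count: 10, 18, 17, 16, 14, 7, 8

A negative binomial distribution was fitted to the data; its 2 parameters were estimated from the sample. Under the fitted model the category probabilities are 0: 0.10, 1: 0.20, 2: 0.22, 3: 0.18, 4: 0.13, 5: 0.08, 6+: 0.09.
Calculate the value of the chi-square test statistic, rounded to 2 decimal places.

0.97

Expected counts E_i = n·p_i: 90×0.10 = 9, 90×0.20 = 18, 90×0.22 = 19.8, 90×0.18 = 16.2, 90×0.13 = 11.7, 90×0.08 = 7.2, 90×0.09 = 8.1.
cat         O        E   (O−E)²/E
0          10        9      0.111
1          18       18      0.000
2          17     19.8      0.396
3          16     16.2      0.002
4          14     11.7      0.452
5           7      7.2      0.006
6+          8      8.1      0.001
Sum = 0.97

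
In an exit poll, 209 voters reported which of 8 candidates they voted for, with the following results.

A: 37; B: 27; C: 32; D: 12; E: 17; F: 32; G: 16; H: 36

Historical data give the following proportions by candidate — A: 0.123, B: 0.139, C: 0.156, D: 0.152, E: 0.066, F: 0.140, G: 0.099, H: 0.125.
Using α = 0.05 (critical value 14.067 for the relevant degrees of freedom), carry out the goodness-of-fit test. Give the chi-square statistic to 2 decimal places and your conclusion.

23.22; reject

Expected counts E_i = n·p_i: 209×0.123 = 25.707, 209×0.139 = 29.051, 209×0.156 = 32.604, 209×0.152 = 31.768, 209×0.066 = 13.794, 209×0.140 = 29.26, 209×0.099 = 20.691, 209×0.125 = 26.125.
A: (37 − 25.707)²/25.707 = 127.531849/25.707 = 4.961
B: (27 − 29.051)²/29.051 = 4.206601/29.051 = 0.145
C: (32 − 32.604)²/32.604 = 0.364816/32.604 = 0.011
D: (12 − 31.768)²/31.768 = 390.773824/31.768 = 12.301
E: (17 − 13.794)²/13.794 = 10.278436/13.794 = 0.745
F: (32 − 29.26)²/29.26 = 7.5076/29.26 = 0.257
G: (16 − 20.691)²/20.691 = 22.005481/20.691 = 1.064
H: (36 − 26.125)²/26.125 = 97.515625/26.125 = 3.733
Sum = 23.22
df = 7. Since 23.22 > 14.067, we reject H₀.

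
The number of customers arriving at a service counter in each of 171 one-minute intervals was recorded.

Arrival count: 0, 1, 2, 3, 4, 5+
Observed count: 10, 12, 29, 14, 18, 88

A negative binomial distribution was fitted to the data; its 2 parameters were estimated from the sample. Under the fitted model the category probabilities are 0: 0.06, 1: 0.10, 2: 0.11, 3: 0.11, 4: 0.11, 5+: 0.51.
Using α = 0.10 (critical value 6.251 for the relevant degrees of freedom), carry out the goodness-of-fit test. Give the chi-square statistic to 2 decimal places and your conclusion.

8.32; reject

Expected counts E_i = n·p_i: 171×0.06 = 10.26, 171×0.10 = 17.1, 171×0.11 = 18.81, 171×0.11 = 18.81, 171×0.11 = 18.81, 171×0.51 = 87.21.
0: (10 − 10.26)²/10.26 = 0.0676/10.26 = 0.007
1: (12 − 17.1)²/17.1 = 26.01/17.1 = 1.521
2: (29 − 18.81)²/18.81 = 103.8361/18.81 = 5.520
3: (14 − 18.81)²/18.81 = 23.1361/18.81 = 1.230
4: (18 − 18.81)²/18.81 = 0.6561/18.81 = 0.035
5+: (88 − 87.21)²/87.21 = 0.6241/87.21 = 0.007
Sum = 8.32
df = 3. Since 8.32 > 6.251, we reject H₀.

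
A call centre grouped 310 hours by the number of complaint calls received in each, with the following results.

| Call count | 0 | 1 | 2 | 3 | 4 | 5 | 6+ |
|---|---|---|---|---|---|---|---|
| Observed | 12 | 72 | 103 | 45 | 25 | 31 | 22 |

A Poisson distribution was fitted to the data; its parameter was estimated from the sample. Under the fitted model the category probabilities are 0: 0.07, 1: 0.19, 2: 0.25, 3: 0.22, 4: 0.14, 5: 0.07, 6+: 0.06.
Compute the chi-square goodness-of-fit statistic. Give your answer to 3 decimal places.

Expected counts E_i = n·p_i: 310×0.07 = 21.7, 310×0.19 = 58.9, 310×0.25 = 77.5, 310×0.22 = 68.2, 310×0.14 = 43.4, 310×0.07 = 21.7, 310×0.06 = 18.6.
cat         O        E   (O−E)²/E
0          12     21.7     4.3359
1          72     58.9     2.9136
2         103     77.5     8.3903
3          45     68.2     7.8921
4          25     43.4     7.8009
5          31     21.7     3.9857
6+         22     18.6     0.6215
Sum = 35.940

35.940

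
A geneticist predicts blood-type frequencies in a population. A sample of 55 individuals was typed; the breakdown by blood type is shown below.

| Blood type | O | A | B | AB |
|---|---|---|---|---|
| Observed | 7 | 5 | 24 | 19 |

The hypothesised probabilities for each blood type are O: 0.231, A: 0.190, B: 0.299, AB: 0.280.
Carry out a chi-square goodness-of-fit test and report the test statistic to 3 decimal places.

9.716

Expected counts E_i = n·p_i: 55×0.231 = 12.705, 55×0.190 = 10.45, 55×0.299 = 16.445, 55×0.280 = 15.4.
cat         O        E   (O−E)²/E
O           7   12.705     2.5617
A           5    10.45     2.8423
B          24   16.445     3.4708
AB         19     15.4     0.8416
Sum = 9.716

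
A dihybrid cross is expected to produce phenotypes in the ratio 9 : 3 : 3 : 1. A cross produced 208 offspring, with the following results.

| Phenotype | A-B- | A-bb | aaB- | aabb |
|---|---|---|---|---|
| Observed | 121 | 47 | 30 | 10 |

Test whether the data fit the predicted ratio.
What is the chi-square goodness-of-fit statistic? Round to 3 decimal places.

Ratio total = 16. Expected counts: 208×9/16 = 117, 208×3/16 = 39, 208×3/16 = 39, 208×1/16 = 13.
A-B-: (121 − 117)²/117 = 16/117 = 0.1368
A-bb: (47 − 39)²/39 = 64/39 = 1.6410
aaB-: (30 − 39)²/39 = 81/39 = 2.0769
aabb: (10 − 13)²/13 = 9/13 = 0.6923
Sum = 4.547

4.547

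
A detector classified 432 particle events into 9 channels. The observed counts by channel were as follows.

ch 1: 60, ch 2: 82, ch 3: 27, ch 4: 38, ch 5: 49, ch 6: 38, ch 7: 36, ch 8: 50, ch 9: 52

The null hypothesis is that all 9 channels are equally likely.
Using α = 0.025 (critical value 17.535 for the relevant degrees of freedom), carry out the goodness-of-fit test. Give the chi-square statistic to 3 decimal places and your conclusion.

43.875; reject

Expected count for each of the 9 categories: 432/9 = 48.
χ² = (60−48)²/48 + (82−48)²/48 + (27−48)²/48 + (38−48)²/48 + (49−48)²/48 + (38−48)²/48 + (36−48)²/48 + (50−48)²/48 + (52−48)²/48
   = 3.0000 + 24.0833 + 9.1875 + 2.0833 + 0.0208 + 2.0833 + 3.0000 + 0.0833 + 0.3333
Sum = 43.875
df = 8. Since 43.875 > 17.535, we reject H₀.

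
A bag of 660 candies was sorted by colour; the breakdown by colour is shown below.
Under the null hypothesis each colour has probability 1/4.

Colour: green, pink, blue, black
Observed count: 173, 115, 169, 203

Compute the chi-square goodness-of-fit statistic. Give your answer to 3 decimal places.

24.388

Expected count for each of the 4 categories: 660/4 = 165.
green: (173 − 165)²/165 = 64/165 = 0.3879
pink: (115 − 165)²/165 = 2500/165 = 15.1515
blue: (169 − 165)²/165 = 16/165 = 0.0970
black: (203 − 165)²/165 = 1444/165 = 8.7515
Sum = 24.388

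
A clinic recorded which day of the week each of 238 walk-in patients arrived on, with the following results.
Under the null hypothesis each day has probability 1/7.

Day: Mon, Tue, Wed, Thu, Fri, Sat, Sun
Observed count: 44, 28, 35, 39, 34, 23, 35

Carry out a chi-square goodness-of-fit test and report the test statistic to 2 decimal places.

Expected count for each of the 7 categories: 238/7 = 34.
cat         O        E   (O−E)²/E
Mon        44       34      2.941
Tue        28       34      1.059
Wed        35       34      0.029
Thu        39       34      0.735
Fri        34       34      0.000
Sat        23       34      3.559
Sun        35       34      0.029
Sum = 8.35

8.35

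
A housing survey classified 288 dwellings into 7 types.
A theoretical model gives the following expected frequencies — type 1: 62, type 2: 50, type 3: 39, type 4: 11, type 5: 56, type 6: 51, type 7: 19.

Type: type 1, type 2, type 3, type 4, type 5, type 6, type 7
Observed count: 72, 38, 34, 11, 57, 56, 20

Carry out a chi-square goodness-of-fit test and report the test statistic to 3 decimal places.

cat         O        E   (O−E)²/E
type 1     72       62     1.6129
type 2     38       50     2.8800
type 3     34       39     0.6410
type 4     11       11     0.0000
type 5     57       56     0.0179
type 6     56       51     0.4902
type 7     20       19     0.0526
Sum = 5.695

5.695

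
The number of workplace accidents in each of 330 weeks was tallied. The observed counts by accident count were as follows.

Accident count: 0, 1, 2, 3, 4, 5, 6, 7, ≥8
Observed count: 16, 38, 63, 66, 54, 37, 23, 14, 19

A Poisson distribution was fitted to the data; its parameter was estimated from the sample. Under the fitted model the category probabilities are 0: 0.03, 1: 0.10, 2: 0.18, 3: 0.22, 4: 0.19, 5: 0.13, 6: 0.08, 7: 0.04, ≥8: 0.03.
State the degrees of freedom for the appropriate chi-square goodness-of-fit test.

There are k = 9 categories and 1 parameter estimated from the data, so df = 9 − 1 − 1 = 7.

7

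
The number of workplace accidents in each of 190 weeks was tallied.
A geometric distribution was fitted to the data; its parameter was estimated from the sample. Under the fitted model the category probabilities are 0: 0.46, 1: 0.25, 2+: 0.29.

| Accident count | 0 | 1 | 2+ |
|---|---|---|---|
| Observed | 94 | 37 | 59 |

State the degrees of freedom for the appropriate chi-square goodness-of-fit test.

There are k = 3 categories and 1 parameter estimated from the data, so df = 3 − 1 − 1 = 1.

1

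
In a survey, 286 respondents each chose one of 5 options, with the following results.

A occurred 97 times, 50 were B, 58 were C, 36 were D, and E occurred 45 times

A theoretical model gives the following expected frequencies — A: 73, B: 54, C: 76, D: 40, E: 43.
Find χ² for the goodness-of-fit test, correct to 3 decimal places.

12.943

cat         O        E   (O−E)²/E
A          97       73     7.8904
B          50       54     0.2963
C          58       76     4.2632
D          36       40     0.4000
E          45       43     0.0930
Sum = 12.943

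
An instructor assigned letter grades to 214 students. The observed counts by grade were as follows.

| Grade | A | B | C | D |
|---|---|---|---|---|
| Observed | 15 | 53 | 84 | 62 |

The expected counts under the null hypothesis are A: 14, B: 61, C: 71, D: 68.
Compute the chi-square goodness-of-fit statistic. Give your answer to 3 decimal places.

4.030

A: (15 − 14)²/14 = 1/14 = 0.0714
B: (53 − 61)²/61 = 64/61 = 1.0492
C: (84 − 71)²/71 = 169/71 = 2.3803
D: (62 − 68)²/68 = 36/68 = 0.5294
Sum = 4.030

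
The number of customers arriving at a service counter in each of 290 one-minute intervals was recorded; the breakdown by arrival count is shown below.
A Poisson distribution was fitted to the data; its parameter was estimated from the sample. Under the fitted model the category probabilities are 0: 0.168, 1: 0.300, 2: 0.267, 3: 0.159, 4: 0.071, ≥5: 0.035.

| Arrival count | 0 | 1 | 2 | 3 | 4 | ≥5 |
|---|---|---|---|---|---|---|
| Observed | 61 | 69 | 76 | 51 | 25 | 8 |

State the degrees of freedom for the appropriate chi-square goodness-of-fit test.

There are k = 6 categories and 1 parameter estimated from the data, so df = 6 − 1 − 1 = 4.

4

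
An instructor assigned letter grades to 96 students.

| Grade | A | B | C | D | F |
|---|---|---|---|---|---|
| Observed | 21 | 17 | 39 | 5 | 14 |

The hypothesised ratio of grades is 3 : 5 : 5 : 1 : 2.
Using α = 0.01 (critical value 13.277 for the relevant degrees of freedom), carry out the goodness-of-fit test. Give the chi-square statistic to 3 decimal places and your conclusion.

9.333; do not reject

Ratio total = 16. Expected counts: 96×3/16 = 18, 96×5/16 = 30, 96×5/16 = 30, 96×1/16 = 6, 96×2/16 = 12.
A: (21 − 18)²/18 = 9/18 = 0.5000
B: (17 − 30)²/30 = 169/30 = 5.6333
C: (39 − 30)²/30 = 81/30 = 2.7000
D: (5 − 6)²/6 = 1/6 = 0.1667
F: (14 − 12)²/12 = 4/12 = 0.3333
Sum = 9.333
df = 4. Since 9.333 < 13.277, we do not reject H₀.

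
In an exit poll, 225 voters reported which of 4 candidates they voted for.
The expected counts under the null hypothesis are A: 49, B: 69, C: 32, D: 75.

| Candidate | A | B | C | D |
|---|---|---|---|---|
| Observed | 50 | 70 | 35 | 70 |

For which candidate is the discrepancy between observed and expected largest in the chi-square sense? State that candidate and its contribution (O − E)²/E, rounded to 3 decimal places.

χ² = (50−49)²/49 + (70−69)²/69 + (35−32)²/32 + (70−75)²/75
   = 0.0204 + 0.0145 + 0.2813 + 0.3333
The largest term is for D: 0.333.

D, 0.333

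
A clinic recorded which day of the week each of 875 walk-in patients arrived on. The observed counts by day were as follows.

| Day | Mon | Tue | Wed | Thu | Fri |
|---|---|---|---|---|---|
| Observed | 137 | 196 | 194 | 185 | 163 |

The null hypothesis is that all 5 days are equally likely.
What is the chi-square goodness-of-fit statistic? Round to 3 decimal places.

14.229

Under H₀ each category has probability 1/5, so each expected count is 875/5 = 175.
χ² = (137−175)²/175 + (196−175)²/175 + (194−175)²/175 + (185−175)²/175 + (163−175)²/175
   = 8.2514 + 2.5200 + 2.0629 + 0.5714 + 0.8229
Sum = 14.229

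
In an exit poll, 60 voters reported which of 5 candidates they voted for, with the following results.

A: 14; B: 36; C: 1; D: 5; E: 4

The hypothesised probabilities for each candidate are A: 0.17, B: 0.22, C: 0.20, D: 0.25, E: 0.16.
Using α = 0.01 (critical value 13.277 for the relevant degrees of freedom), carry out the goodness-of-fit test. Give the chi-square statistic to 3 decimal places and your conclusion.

Expected counts E_i = n·p_i: 60×0.17 = 10.2, 60×0.22 = 13.2, 60×0.20 = 12, 60×0.25 = 15, 60×0.16 = 9.6.
cat         O        E   (O−E)²/E
A          14     10.2     1.4157
B          36     13.2    39.3818
C           1       12    10.0833
D           5       15     6.6667
E           4      9.6     3.2667
Sum = 60.814
df = 4. Since 60.814 > 13.277, we reject H₀.

60.814; reject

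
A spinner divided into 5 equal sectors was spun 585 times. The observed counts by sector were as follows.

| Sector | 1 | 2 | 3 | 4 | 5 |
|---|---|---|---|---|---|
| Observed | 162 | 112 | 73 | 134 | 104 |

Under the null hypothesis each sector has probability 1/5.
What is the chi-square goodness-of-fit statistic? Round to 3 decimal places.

37.983

Under H₀ each category has probability 1/5, so each expected count is 585/5 = 117.
cat         O        E   (O−E)²/E
1         162      117    17.3077
2         112      117     0.2137
3          73      117    16.5470
4         134      117     2.4701
5         104      117     1.4444
Sum = 37.983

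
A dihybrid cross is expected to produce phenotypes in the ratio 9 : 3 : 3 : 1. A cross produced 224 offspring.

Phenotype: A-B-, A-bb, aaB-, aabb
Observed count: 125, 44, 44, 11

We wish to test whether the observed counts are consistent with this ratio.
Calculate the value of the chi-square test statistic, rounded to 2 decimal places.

Ratio total = 16. Expected counts: 224×9/16 = 126, 224×3/16 = 42, 224×3/16 = 42, 224×1/16 = 14.
χ² = (125−126)²/126 + (44−42)²/42 + (44−42)²/42 + (11−14)²/14
   = 0.008 + 0.095 + 0.095 + 0.643
Sum = 0.84

0.84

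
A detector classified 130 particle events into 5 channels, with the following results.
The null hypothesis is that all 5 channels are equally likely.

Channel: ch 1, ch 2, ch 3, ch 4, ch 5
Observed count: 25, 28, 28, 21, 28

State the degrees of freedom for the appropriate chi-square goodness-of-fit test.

4

There are k = 5 categories and no parameters were estimated from the data, so df = 5 − 1 = 4.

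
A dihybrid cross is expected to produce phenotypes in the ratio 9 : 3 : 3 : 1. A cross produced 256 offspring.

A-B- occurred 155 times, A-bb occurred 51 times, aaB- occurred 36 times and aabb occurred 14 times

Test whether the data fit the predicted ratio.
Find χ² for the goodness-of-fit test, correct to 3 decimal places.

4.278

Ratio total = 16. Expected counts: 256×9/16 = 144, 256×3/16 = 48, 256×3/16 = 48, 256×1/16 = 16.
cat         O        E   (O−E)²/E
A-B-      155      144     0.8403
A-bb       51       48     0.1875
aaB-       36       48     3.0000
aabb       14       16     0.2500
Sum = 4.278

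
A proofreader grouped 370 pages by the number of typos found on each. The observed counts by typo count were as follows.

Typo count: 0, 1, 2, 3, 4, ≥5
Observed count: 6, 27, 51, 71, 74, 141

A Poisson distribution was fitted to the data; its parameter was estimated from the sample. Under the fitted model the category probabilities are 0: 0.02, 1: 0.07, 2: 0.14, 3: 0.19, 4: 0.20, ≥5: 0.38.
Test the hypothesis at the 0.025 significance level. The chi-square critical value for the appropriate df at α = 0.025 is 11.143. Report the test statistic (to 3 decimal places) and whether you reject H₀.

Expected counts E_i = n·p_i: 370×0.02 = 7.4, 370×0.07 = 25.9, 370×0.14 = 51.8, 370×0.19 = 70.3, 370×0.20 = 74, 370×0.38 = 140.6.
0: (6 − 7.4)²/7.4 = 1.96/7.4 = 0.2649
1: (27 − 25.9)²/25.9 = 1.21/25.9 = 0.0467
2: (51 − 51.8)²/51.8 = 0.64/51.8 = 0.0124
3: (71 − 70.3)²/70.3 = 0.49/70.3 = 0.0070
4: (74 − 74)²/74 = 0/74 = 0.0000
≥5: (141 − 140.6)²/140.6 = 0.16/140.6 = 0.0011
Sum = 0.332
df = 4. Since 0.332 < 11.143, we do not reject H₀.

0.332; do not reject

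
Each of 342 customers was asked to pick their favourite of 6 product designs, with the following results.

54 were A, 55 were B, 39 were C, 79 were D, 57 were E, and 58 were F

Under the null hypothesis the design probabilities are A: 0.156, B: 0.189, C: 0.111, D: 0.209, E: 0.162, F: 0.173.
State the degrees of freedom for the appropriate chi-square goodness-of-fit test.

There are k = 6 categories and no parameters were estimated from the data, so df = 6 − 1 = 5.

5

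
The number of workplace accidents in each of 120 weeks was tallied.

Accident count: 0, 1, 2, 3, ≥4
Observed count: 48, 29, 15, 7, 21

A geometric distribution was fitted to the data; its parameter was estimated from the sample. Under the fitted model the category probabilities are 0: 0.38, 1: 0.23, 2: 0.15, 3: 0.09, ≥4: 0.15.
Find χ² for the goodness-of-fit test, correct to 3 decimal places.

Expected counts E_i = n·p_i: 120×0.38 = 45.6, 120×0.23 = 27.6, 120×0.15 = 18, 120×0.09 = 10.8, 120×0.15 = 18.
χ² = (48−45.6)²/45.6 + (29−27.6)²/27.6 + (15−18)²/18 + (7−10.8)²/10.8 + (21−18)²/18
   = 0.1263 + 0.0710 + 0.5000 + 1.3370 + 0.5000
Sum = 2.534

2.534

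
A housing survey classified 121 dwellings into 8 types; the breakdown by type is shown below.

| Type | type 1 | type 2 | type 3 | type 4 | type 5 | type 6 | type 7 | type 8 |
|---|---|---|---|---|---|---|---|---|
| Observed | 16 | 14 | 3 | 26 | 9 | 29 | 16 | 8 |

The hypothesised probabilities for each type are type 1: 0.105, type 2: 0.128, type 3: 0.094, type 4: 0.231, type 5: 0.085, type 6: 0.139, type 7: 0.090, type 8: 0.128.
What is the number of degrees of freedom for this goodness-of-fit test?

There are k = 8 categories and no parameters were estimated from the data, so df = 8 − 1 = 7.

7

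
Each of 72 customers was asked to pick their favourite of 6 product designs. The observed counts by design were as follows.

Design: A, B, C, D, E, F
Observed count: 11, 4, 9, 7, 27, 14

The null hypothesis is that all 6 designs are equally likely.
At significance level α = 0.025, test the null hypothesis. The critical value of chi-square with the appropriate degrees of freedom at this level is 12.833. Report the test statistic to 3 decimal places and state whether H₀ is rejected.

Under H₀ each category has probability 1/6, so each expected count is 72/6 = 12.
A: (11 − 12)²/12 = 1/12 = 0.0833
B: (4 − 12)²/12 = 64/12 = 5.3333
C: (9 − 12)²/12 = 9/12 = 0.7500
D: (7 − 12)²/12 = 25/12 = 2.0833
E: (27 − 12)²/12 = 225/12 = 18.7500
F: (14 − 12)²/12 = 4/12 = 0.3333
Sum = 27.333
df = 5. Since 27.333 > 12.833, we reject H₀.

27.333; reject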